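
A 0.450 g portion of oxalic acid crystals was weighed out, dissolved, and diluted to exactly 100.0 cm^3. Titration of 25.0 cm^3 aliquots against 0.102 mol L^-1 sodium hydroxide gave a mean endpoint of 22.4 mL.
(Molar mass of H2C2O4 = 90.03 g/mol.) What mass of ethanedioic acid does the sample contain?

H2C2O4 + 2 NaOH → Na2C2O4 + 2 H2O
n(NaOH) per titration = 0.0224 × 0.102 = 2.28 × 10^-3 mol
From the 1:2 ratio, n(H2C2O4) in each aliquot = 1/2 × 2.28 × 10^-3 = 1.14 × 10^-3 mol
n(H2C2O4) in the whole flask = 1.14 × 10^-3 × 100.0/25.0 = 4.57 × 10^-3 mol
mass of H2C2O4 = 4.57 × 10^-3 × 90.03 = 0.411 g

0.411 g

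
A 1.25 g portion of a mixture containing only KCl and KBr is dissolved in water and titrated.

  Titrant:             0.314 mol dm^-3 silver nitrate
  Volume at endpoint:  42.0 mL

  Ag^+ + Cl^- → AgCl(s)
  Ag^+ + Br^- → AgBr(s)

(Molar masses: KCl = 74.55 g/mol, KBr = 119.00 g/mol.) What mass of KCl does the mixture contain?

n(AgNO3) = 0.0420 × 0.314 = 0.0132 mol
Let x = n(KCl), y = n(KBr).
Titrant: 1x + 1y = 0.0132;  mass: 74.55x + 119.00y = 1.25
Solving, x = 7.18 × 10^-3 mol, y = 6.00 × 10^-3 mol
mass of KCl = 7.18 × 10^-3 × 74.55 = 0.536 g

0.536 g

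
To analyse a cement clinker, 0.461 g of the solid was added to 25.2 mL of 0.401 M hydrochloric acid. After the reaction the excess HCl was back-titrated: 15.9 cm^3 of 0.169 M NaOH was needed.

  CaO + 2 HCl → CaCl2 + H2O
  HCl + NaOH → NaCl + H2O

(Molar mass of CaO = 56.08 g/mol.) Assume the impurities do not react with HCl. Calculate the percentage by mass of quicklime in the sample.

45.1 %

n(HCl) added = 0.0252 × 0.401 = 0.0101 mol
n(NaOH) used in back-titration = 0.0159 × 0.169 = 2.69 × 10^-3 mol
n(HCl) left over = 2.69 × 10^-3 mol (1:1 ratio)
n(HCl) consumed by analyte = 0.0101 − 2.69 × 10^-3 = 7.42 × 10^-3 mol
From the 1:2 ratio, n(CaO) = 1/2 × 7.42 × 10^-3 = 3.71 × 10^-3 mol
mass of CaO = 3.71 × 10^-3 × 56.08 = 0.208 g
% CaO = 0.208 / 0.461 × 100 = 45.1 %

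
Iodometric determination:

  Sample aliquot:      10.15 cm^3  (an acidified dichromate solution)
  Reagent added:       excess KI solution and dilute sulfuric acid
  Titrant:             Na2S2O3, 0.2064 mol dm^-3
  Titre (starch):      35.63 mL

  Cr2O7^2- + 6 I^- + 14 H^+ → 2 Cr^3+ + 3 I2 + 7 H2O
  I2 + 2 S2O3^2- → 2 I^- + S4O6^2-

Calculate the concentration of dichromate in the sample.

n(S2O3^2-) = 0.03563 × 0.2064 = 7.354 × 10^-3 mol
n(I2) = n(S2O3^2-)/2 = 3.677 × 10^-3 mol
From the 1:3 ratio, n(Cr2O7^2-) in the aliquot = 1/3 × 3.677 × 10^-3 = 1.226 × 10^-3 mol
[Cr2O7^2-] = 1.226 × 10^-3 / 0.01015 = 0.1208 mol/L

0.1208 mol/L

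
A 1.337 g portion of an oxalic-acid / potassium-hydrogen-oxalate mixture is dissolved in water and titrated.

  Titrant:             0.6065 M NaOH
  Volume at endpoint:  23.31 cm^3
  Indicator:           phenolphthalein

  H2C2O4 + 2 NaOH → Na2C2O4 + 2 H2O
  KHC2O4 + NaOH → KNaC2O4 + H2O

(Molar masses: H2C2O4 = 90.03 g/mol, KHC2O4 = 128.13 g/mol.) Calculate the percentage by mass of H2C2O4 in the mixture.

n(NaOH) = 0.02331 × 0.6065 = 0.01414 mol
Let x = n(H2C2O4), y = n(KHC2O4).
Titrant: 2x + 1y = 0.01414;  mass: 90.03x + 128.13y = 1.337
Solving, x = 2.854 × 10^-3 mol, y = 8.429 × 10^-3 mol
mass of H2C2O4 = 2.854 × 10^-3 × 90.03 = 0.2570 g
% H2C2O4 = 0.2570 / 1.337 × 100 = 19.22 %

19.22 %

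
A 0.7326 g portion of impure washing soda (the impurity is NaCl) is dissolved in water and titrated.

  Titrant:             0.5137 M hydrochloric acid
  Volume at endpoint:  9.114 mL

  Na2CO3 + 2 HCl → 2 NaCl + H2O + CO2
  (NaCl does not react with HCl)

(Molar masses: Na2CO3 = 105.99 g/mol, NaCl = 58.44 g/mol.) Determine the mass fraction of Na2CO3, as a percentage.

n(HCl) = 0.009114 × 0.5137 = 4.682 × 10^-3 mol
Let x = n(Na2CO3), y = n(NaCl).
Titrant: 2x = 4.682 × 10^-3;  mass: 105.99x + 58.44y = 0.7326
Solving, x = 2.341 × 10^-3 mol, y = 8.290 × 10^-3 mol
mass of Na2CO3 = 2.341 × 10^-3 × 105.99 = 0.2481 g
% Na2CO3 = 0.2481 / 0.7326 × 100 = 33.87 %

33.87 %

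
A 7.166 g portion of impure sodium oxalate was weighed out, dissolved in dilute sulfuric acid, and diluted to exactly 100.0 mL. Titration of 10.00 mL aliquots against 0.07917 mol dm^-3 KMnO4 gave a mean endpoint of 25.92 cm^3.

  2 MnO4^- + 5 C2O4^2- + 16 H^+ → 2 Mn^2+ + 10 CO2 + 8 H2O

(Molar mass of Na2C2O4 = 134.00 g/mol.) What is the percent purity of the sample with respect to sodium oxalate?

95.93 %

n(KMnO4) per titration = 0.02592 × 0.07917 = 2.052 × 10^-3 mol
From the 5:2 ratio, n(Na2C2O4) in each aliquot = 5/2 × 2.052 × 10^-3 = 5.130 × 10^-3 mol
n(Na2C2O4) in the whole flask = 5.130 × 10^-3 × 100.0/10.00 = 0.05130 mol
mass of Na2C2O4 = 0.05130 × 134.00 = 6.874 g
% Na2C2O4 = 6.874 / 7.166 × 100 = 95.93 %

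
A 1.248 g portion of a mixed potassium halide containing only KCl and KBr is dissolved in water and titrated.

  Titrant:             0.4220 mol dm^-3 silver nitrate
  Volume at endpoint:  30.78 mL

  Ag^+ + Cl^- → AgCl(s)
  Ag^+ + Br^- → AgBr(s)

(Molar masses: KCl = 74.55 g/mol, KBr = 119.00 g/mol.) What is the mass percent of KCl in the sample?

40.01 %

n(AgNO3) = 0.03078 × 0.4220 = 0.01299 mol
Let x = n(KCl), y = n(KBr).
Titrant: 1x + 1y = 0.01299;  mass: 74.55x + 119.00y = 1.248
Solving, x = 6.698 × 10^-3 mol, y = 6.292 × 10^-3 mol
mass of KCl = 6.698 × 10^-3 × 74.55 = 0.4993 g
% KCl = 0.4993 / 1.248 × 100 = 40.01 %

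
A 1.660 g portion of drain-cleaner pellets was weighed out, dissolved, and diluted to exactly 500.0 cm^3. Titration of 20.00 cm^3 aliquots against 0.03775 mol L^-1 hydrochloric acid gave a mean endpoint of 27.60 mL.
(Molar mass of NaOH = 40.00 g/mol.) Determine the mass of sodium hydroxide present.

NaOH + HCl → NaCl + H2O
n(HCl) per titration = 0.02760 × 0.03775 = 1.042 × 10^-3 mol
n(NaOH) in each aliquot = 1.042 × 10^-3 mol (1:1 ratio)
n(NaOH) in the whole flask = 1.042 × 10^-3 × 500.0/20.00 = 0.02605 mol
mass of NaOH = 0.02605 × 40.00 = 1.042 g

1.042 g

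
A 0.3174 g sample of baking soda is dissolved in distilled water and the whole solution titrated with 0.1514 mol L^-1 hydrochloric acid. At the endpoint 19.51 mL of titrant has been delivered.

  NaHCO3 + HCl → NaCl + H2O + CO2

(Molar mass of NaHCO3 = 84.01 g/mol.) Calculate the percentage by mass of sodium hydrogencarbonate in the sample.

78.18 %

n(HCl) = 0.01951 L × 0.1514 mol/L = 2.954 × 10^-3 mol
n(NaHCO3) = 2.954 × 10^-3 mol (1:1 ratio)
mass of NaHCO3 = 2.954 × 10^-3 × 84.01 g/mol = 0.2481 g
% NaHCO3 = 0.2481 / 0.3174 × 100 = 78.18 %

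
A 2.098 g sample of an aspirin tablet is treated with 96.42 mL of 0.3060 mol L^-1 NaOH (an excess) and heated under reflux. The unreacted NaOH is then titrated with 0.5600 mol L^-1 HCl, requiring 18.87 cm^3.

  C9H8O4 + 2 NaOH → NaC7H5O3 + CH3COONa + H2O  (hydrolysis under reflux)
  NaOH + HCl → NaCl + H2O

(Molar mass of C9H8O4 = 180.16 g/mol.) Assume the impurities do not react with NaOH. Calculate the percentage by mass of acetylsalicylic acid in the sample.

81.31 %

n(NaOH) added = 0.09642 × 0.3060 = 0.02950 mol
n(HCl) used in back-titration = 0.01887 × 0.5600 = 0.01057 mol
n(NaOH) left over = 0.01057 mol (1:1 ratio)
n(NaOH) consumed by analyte = 0.02950 − 0.01057 = 0.01894 mol
From the 1:2 ratio, n(C9H8O4) = 1/2 × 0.01894 = 9.469 × 10^-3 mol
mass of C9H8O4 = 9.469 × 10^-3 × 180.16 = 1.706 g
% C9H8O4 = 1.706 / 2.098 × 100 = 81.31 %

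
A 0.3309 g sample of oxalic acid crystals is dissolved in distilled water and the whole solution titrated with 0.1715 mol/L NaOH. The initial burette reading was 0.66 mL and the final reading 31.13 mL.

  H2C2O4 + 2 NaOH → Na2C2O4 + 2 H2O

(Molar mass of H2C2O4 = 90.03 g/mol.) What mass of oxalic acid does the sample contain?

n(NaOH) = 0.03047 L × 0.1715 mol/L = 5.226 × 10^-3 mol
From the 1:2 ratio, n(H2C2O4) = 1/2 × 5.226 × 10^-3 = 2.613 × 10^-3 mol
mass of H2C2O4 = 2.613 × 10^-3 × 90.03 g/mol = 0.2352 g

0.2352 g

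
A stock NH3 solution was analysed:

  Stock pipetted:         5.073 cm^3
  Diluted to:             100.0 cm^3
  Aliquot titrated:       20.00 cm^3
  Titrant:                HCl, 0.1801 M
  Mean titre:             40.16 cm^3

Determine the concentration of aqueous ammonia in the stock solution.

7.129 M

NH3 + HCl → NH4Cl
n(HCl) = 0.04016 × 0.1801 = 7.233 × 10^-3 mol
n(NH3) in the aliquot = 7.233 × 10^-3 mol (1:1 ratio)
[NH3]_dilute = 7.233 × 10^-3 / 0.02000 = 0.3616 mol/L
Dilution factor = 100.0 / 5.073 = 19.71
[NH3]_stock = 0.3616 × 19.71 = 7.129 mol/L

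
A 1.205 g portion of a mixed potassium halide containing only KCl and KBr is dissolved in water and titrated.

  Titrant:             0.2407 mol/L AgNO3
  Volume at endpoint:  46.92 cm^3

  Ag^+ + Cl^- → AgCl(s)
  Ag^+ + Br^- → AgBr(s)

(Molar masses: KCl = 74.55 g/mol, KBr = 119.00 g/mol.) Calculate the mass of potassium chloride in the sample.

0.2330 g

n(AgNO3) = 0.04692 × 0.2407 = 0.01129 mol
Let x = n(KCl), y = n(KBr).
Titrant: 1x + 1y = 0.01129;  mass: 74.55x + 119.00y = 1.205
Solving, x = 3.126 × 10^-3 mol, y = 8.168 × 10^-3 mol
mass of KCl = 3.126 × 10^-3 × 74.55 = 0.2330 g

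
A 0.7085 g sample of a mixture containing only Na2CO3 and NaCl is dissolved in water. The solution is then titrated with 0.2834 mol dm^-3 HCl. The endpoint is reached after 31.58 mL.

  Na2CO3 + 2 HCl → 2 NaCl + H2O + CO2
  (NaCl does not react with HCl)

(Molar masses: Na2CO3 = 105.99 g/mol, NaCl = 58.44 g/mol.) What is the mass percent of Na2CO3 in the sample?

n(HCl) = 0.03158 × 0.2834 = 8.950 × 10^-3 mol
Let x = n(Na2CO3), y = n(NaCl).
Titrant: 2x = 8.950 × 10^-3;  mass: 105.99x + 58.44y = 0.7085
Solving, x = 4.475 × 10^-3 mol, y = 4.008 × 10^-3 mol
mass of Na2CO3 = 4.475 × 10^-3 × 105.99 = 0.4743 g
% Na2CO3 = 0.4743 / 0.7085 × 100 = 66.94 %

66.94 %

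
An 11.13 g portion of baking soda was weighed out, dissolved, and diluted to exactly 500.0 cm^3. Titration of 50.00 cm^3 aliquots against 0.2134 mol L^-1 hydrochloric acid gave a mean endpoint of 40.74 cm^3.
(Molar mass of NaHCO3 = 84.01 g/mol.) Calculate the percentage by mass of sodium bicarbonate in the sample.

NaHCO3 + HCl → NaCl + H2O + CO2
n(HCl) per titration = 0.04074 × 0.2134 = 8.694 × 10^-3 mol
n(NaHCO3) in each aliquot = 8.694 × 10^-3 mol (1:1 ratio)
n(NaHCO3) in the whole flask = 8.694 × 10^-3 × 500.0/50.00 = 0.08694 mol
mass of NaHCO3 = 0.08694 × 84.01 = 7.304 g
% NaHCO3 = 7.304 / 11.13 × 100 = 65.62 %

65.62 %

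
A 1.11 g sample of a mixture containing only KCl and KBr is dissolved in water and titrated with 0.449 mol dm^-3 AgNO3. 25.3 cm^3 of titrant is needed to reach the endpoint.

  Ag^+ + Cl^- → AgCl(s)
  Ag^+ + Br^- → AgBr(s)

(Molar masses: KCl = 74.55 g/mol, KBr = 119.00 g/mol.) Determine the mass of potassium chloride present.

0.406 g

n(AgNO3) = 0.0253 × 0.449 = 0.0114 mol
Let x = n(KCl), y = n(KBr).
Titrant: 1x + 1y = 0.0114;  mass: 74.55x + 119.00y = 1.11
Solving, x = 5.44 × 10^-3 mol, y = 5.92 × 10^-3 mol
mass of KCl = 5.44 × 10^-3 × 74.55 = 0.406 g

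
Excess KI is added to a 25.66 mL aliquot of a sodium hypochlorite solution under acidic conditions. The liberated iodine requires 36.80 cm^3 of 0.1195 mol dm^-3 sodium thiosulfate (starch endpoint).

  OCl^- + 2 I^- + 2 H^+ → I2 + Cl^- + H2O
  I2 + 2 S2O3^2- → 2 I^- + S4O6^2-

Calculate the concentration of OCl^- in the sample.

n(S2O3^2-) = 0.03680 × 0.1195 = 4.398 × 10^-3 mol
n(I2) = n(S2O3^2-)/2 = 2.199 × 10^-3 mol
n(OCl^-) in the aliquot = 2.199 × 10^-3 mol (1:1 ratio)
[OCl^-] = 2.199 × 10^-3 / 0.02566 = 0.08569 mol/L

0.08569 mol/L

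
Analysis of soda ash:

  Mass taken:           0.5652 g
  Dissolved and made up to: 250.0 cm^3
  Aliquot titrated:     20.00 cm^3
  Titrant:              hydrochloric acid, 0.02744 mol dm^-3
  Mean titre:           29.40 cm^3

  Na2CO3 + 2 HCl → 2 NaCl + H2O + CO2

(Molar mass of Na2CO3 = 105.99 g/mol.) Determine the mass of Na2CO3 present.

0.5344 g

n(HCl) per titration = 0.02940 × 0.02744 = 8.067 × 10^-4 mol
From the 1:2 ratio, n(Na2CO3) in each aliquot = 1/2 × 8.067 × 10^-4 = 4.034 × 10^-4 mol
n(Na2CO3) in the whole flask = 4.034 × 10^-4 × 250.0/20.00 = 5.042 × 10^-3 mol
mass of Na2CO3 = 5.042 × 10^-3 × 105.99 = 0.5344 g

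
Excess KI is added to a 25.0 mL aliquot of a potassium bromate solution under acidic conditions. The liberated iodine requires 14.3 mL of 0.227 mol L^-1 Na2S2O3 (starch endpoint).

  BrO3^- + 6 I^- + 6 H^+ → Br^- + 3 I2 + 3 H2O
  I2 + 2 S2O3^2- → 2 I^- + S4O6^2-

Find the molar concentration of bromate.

0.0216 mol/L

n(S2O3^2-) = 0.0143 × 0.227 = 3.25 × 10^-3 mol
n(I2) = n(S2O3^2-)/2 = 1.62 × 10^-3 mol
From the 1:3 ratio, n(BrO3^-) in the aliquot = 1/3 × 1.62 × 10^-3 = 5.41 × 10^-4 mol
[BrO3^-] = 5.41 × 10^-4 / 0.0250 = 0.0216 mol/L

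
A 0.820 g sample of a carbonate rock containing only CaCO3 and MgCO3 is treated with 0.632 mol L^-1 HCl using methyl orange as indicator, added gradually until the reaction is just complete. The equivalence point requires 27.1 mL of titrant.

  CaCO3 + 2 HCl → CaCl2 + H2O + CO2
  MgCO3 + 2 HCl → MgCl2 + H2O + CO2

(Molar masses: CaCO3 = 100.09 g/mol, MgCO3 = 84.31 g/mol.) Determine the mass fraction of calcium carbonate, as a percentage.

n(HCl) = 0.0271 × 0.632 = 0.0171 mol
Let x = n(CaCO3), y = n(MgCO3).
Titrant: 2x + 2y = 0.0171;  mass: 100.09x + 84.31y = 0.820
Solving, x = 6.21 × 10^-3 mol, y = 2.35 × 10^-3 mol
mass of CaCO3 = 6.21 × 10^-3 × 100.09 = 0.622 g
% CaCO3 = 0.622 / 0.820 × 100 = 75.8 %

75.8 %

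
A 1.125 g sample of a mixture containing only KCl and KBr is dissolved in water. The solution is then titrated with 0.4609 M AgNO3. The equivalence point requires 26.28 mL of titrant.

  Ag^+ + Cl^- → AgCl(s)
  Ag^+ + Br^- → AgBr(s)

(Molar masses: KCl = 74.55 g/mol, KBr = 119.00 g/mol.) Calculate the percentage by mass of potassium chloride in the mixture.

47.17 %

n(AgNO3) = 0.02628 × 0.4609 = 0.01211 mol
Let x = n(KCl), y = n(KBr).
Titrant: 1x + 1y = 0.01211;  mass: 74.55x + 119.00y = 1.125
Solving, x = 7.118 × 10^-3 mol, y = 4.995 × 10^-3 mol
mass of KCl = 7.118 × 10^-3 × 74.55 = 0.5306 g
% KCl = 0.5306 / 1.125 × 100 = 47.17 %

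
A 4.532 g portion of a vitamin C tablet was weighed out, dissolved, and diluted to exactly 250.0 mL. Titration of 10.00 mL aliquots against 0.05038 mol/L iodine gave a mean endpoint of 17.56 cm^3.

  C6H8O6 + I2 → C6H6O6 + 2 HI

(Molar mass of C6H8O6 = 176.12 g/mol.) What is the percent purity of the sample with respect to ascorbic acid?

n(I2) per titration = 0.01756 × 0.05038 = 8.847 × 10^-4 mol
n(C6H8O6) in each aliquot = 8.847 × 10^-4 mol (1:1 ratio)
n(C6H8O6) in the whole flask = 8.847 × 10^-4 × 250.0/10.00 = 0.02212 mol
mass of C6H8O6 = 0.02212 × 176.12 = 3.895 g
% C6H8O6 = 3.895 / 4.532 × 100 = 85.95 %

85.95 %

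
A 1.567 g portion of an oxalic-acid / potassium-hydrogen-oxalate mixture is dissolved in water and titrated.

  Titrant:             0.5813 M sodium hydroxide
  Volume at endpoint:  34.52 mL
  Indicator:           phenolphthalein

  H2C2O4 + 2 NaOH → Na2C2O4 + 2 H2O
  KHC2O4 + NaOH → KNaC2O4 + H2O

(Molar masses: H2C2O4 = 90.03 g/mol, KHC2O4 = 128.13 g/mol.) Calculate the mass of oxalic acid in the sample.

0.5438 g

n(NaOH) = 0.03452 × 0.5813 = 0.02007 mol
Let x = n(H2C2O4), y = n(KHC2O4).
Titrant: 2x + 1y = 0.02007;  mass: 90.03x + 128.13y = 1.567
Solving, x = 6.041 × 10^-3 mol, y = 7.985 × 10^-3 mol
mass of H2C2O4 = 6.041 × 10^-3 × 90.03 = 0.5438 g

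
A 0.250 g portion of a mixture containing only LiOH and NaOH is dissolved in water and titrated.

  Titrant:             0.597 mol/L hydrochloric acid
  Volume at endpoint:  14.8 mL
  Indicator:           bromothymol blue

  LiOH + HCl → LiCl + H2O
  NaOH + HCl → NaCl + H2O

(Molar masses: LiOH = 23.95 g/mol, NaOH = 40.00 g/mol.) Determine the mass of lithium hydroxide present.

n(HCl) = 0.0148 × 0.597 = 8.84 × 10^-3 mol
Let x = n(LiOH), y = n(NaOH).
Titrant: 1x + 1y = 8.84 × 10^-3;  mass: 23.95x + 40.00y = 0.250
Solving, x = 6.44 × 10^-3 mol, y = 2.39 × 10^-3 mol
mass of LiOH = 6.44 × 10^-3 × 23.95 = 0.154 g

0.154 g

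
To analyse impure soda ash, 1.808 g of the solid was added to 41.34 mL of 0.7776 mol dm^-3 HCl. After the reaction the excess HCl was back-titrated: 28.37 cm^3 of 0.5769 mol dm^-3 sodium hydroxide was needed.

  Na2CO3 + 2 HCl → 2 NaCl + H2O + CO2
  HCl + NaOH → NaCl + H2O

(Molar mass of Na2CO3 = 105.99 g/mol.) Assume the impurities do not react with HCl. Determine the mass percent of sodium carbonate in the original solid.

46.25 %

n(HCl) added = 0.04134 × 0.7776 = 0.03215 mol
n(NaOH) used in back-titration = 0.02837 × 0.5769 = 0.01637 mol
n(HCl) left over = 0.01637 mol (1:1 ratio)
n(HCl) consumed by analyte = 0.03215 − 0.01637 = 0.01578 mol
From the 1:2 ratio, n(Na2CO3) = 1/2 × 0.01578 = 7.890 × 10^-3 mol
mass of Na2CO3 = 7.890 × 10^-3 × 105.99 = 0.8362 g
% Na2CO3 = 0.8362 / 1.808 × 100 = 46.25 %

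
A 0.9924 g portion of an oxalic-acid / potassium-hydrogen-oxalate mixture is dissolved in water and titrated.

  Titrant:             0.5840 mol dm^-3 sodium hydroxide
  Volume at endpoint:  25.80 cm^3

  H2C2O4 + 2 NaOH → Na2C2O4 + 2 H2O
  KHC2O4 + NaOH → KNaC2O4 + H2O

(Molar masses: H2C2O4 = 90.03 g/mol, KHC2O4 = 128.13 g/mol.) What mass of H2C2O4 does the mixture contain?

0.5081 g

n(NaOH) = 0.02580 × 0.5840 = 0.01507 mol
Let x = n(H2C2O4), y = n(KHC2O4).
Titrant: 2x + 1y = 0.01507;  mass: 90.03x + 128.13y = 0.9924
Solving, x = 5.644 × 10^-3 mol, y = 3.780 × 10^-3 mol
mass of H2C2O4 = 5.644 × 10^-3 × 90.03 = 0.5081 g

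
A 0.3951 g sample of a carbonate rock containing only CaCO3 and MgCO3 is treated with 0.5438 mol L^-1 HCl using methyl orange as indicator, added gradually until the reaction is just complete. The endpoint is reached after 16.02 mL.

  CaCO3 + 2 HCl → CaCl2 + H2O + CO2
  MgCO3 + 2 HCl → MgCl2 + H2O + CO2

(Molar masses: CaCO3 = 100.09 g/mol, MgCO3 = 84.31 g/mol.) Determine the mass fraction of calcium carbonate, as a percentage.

n(HCl) = 0.01602 × 0.5438 = 8.712 × 10^-3 mol
Let x = n(CaCO3), y = n(MgCO3).
Titrant: 2x + 2y = 8.712 × 10^-3;  mass: 100.09x + 84.31y = 0.3951
Solving, x = 1.765 × 10^-3 mol, y = 2.590 × 10^-3 mol
mass of CaCO3 = 1.765 × 10^-3 × 100.09 = 0.1767 g
% CaCO3 = 0.1767 / 0.3951 × 100 = 44.72 %

44.72 %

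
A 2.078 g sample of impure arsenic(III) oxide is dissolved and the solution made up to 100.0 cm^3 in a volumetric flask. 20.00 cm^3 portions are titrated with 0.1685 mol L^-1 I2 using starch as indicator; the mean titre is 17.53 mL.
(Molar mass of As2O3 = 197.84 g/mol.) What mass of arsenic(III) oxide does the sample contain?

1.461 g

As2O3 + 2 I2 + 2 H2O → As2O5 + 4 HI
n(I2) per titration = 0.01753 × 0.1685 = 2.954 × 10^-3 mol
From the 1:2 ratio, n(As2O3) in each aliquot = 1/2 × 2.954 × 10^-3 = 1.477 × 10^-3 mol
n(As2O3) in the whole flask = 1.477 × 10^-3 × 100.0/20.00 = 7.385 × 10^-3 mol
mass of As2O3 = 7.385 × 10^-3 × 197.84 = 1.461 g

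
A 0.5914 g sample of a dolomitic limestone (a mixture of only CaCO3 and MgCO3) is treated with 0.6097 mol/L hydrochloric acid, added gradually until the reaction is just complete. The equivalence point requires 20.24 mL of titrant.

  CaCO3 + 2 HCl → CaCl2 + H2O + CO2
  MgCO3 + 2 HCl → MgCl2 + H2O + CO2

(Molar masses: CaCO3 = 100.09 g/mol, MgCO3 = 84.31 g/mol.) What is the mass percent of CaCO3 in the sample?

76.36 %

n(HCl) = 0.02024 × 0.6097 = 0.01234 mol
Let x = n(CaCO3), y = n(MgCO3).
Titrant: 2x + 2y = 0.01234;  mass: 100.09x + 84.31y = 0.5914
Solving, x = 4.512 × 10^-3 mol, y = 1.659 × 10^-3 mol
mass of CaCO3 = 4.512 × 10^-3 × 100.09 = 0.4516 g
% CaCO3 = 0.4516 / 0.5914 × 100 = 76.36 %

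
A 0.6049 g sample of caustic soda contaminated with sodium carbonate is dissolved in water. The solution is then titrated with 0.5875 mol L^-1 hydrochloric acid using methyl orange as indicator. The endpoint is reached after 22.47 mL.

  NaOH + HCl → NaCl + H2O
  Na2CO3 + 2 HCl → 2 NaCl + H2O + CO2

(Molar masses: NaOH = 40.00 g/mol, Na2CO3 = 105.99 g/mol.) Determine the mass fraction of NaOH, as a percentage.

48.19 %

n(HCl) = 0.02247 × 0.5875 = 0.01320 mol
Let x = n(NaOH), y = n(Na2CO3).
Titrant: 1x + 2y = 0.01320;  mass: 40.00x + 105.99y = 0.6049
Solving, x = 7.287 × 10^-3 mol, y = 2.957 × 10^-3 mol
mass of NaOH = 7.287 × 10^-3 × 40.00 = 0.2915 g
% NaOH = 0.2915 / 0.6049 × 100 = 48.19 %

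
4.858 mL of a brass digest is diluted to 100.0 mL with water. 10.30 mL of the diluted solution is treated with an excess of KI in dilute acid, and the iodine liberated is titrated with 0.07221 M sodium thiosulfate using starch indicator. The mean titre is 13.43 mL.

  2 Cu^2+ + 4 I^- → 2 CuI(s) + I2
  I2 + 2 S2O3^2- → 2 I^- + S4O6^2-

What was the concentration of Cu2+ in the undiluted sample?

n(S2O3^2-) = 0.01343 × 0.07221 = 9.698 × 10^-4 mol
n(I2) = n(S2O3^2-)/2 = 4.849 × 10^-4 mol
From the 2:1 ratio, n(Cu2+) in the aliquot = 2/1 × 4.849 × 10^-4 = 9.698 × 10^-4 mol
[Cu2+]_dilute = 9.698 × 10^-4 / 0.01030 = 0.09415 mol/L
[Cu2+]_original = 0.09415 × 100.0/4.858 = 1.938 mol/L

1.938 M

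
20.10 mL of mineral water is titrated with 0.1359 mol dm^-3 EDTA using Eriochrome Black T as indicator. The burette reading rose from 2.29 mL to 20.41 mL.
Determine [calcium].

Ca^2+ + EDTA^4- → [Ca(EDTA)]^2-
n(EDTA) = 0.01812 L × 0.1359 mol/L = 2.463 × 10^-3 mol
n(Ca2+) = 2.463 × 10^-3 mol (1:1 mole ratio)
[Ca2+] = 2.463 × 10^-3 mol / 0.02010 L = 0.1225 mol/L

0.1225 mol/L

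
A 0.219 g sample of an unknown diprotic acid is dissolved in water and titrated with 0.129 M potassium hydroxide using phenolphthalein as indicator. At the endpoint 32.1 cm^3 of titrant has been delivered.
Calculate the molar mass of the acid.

n(KOH) = 0.0321 L × 0.129 mol/L = 4.14 × 10^-3 mol
From the 1:2 ratio, n(H2A) = 1/2 × 4.14 × 10^-3 = 2.07 × 10^-3 mol
M = m / n = 0.219 g / 2.07 × 10^-3 mol = 106 g/mol

106 g/mol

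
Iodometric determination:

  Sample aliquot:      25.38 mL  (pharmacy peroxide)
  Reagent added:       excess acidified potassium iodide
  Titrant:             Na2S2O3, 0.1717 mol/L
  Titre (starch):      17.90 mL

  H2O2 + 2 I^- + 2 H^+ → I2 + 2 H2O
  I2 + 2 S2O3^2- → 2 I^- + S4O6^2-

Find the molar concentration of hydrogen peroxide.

0.06055 mol/L

n(S2O3^2-) = 0.01790 × 0.1717 = 3.073 × 10^-3 mol
n(I2) = n(S2O3^2-)/2 = 1.537 × 10^-3 mol
n(H2O2) in the aliquot = 1.537 × 10^-3 mol (1:1 ratio)
[H2O2] = 1.537 × 10^-3 / 0.02538 = 0.06055 mol/L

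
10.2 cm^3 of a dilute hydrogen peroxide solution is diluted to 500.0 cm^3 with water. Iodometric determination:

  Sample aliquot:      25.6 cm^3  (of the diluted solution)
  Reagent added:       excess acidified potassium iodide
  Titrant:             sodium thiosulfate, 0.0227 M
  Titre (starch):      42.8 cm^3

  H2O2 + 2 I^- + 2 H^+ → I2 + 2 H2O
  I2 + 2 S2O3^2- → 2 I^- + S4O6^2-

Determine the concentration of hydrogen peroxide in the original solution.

n(S2O3^2-) = 0.0428 × 0.0227 = 9.72 × 10^-4 mol
n(I2) = n(S2O3^2-)/2 = 4.86 × 10^-4 mol
n(H2O2) in the aliquot = 4.86 × 10^-4 mol (1:1 ratio)
[H2O2]_dilute = 4.86 × 10^-4 / 0.0256 = 0.0190 mol/L
[H2O2]_original = 0.0190 × 500.0/10.2 = 0.930 mol/L

0.930 M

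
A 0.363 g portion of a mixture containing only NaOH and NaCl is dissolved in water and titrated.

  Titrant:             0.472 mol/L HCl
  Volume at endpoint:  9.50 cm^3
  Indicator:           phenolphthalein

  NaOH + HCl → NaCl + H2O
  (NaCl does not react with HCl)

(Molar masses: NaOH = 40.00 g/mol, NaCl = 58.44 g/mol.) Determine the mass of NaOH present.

0.179 g

n(HCl) = 0.00950 × 0.472 = 4.48 × 10^-3 mol
Let x = n(NaOH), y = n(NaCl).
Titrant: 1x = 4.48 × 10^-3;  mass: 40.00x + 58.44y = 0.363
Solving, x = 4.48 × 10^-3 mol, y = 3.14 × 10^-3 mol
mass of NaOH = 4.48 × 10^-3 × 40.00 = 0.179 g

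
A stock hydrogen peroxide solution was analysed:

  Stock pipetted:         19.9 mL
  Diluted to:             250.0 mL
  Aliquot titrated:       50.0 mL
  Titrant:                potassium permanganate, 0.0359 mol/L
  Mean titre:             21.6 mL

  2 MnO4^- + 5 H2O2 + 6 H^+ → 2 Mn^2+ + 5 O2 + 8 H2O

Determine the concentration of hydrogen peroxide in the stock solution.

0.487 mol/L

n(KMnO4) = 0.0216 × 0.0359 = 7.75 × 10^-4 mol
From the 5:2 ratio, n(H2O2) in the aliquot = 5/2 × 7.75 × 10^-4 = 1.94 × 10^-3 mol
[H2O2]_dilute = 1.94 × 10^-3 / 0.0500 = 0.0388 mol/L
Dilution factor = 250.0 / 19.9 = 12.56
[H2O2]_stock = 0.0388 × 12.56 = 0.487 mol/L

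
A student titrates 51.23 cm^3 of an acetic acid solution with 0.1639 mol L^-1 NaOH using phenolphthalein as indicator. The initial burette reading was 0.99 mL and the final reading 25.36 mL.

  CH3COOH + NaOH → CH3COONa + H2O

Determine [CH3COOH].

0.07797 mol/L

n(NaOH) = 0.02437 L × 0.1639 mol/L = 3.994 × 10^-3 mol
n(CH3COOH) = 3.994 × 10^-3 mol (1:1 mole ratio)
[CH3COOH] = 3.994 × 10^-3 mol / 0.05123 L = 0.07797 mol/L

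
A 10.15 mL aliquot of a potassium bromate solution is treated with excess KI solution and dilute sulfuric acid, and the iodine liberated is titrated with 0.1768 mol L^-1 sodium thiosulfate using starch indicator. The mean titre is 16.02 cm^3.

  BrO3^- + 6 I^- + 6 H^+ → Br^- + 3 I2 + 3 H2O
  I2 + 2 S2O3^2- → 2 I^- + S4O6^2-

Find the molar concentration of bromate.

n(S2O3^2-) = 0.01602 × 0.1768 = 2.832 × 10^-3 mol
n(I2) = n(S2O3^2-)/2 = 1.416 × 10^-3 mol
From the 1:3 ratio, n(BrO3^-) in the aliquot = 1/3 × 1.416 × 10^-3 = 4.721 × 10^-4 mol
[BrO3^-] = 4.721 × 10^-4 / 0.01015 = 0.04651 mol/L

0.04651 mol/L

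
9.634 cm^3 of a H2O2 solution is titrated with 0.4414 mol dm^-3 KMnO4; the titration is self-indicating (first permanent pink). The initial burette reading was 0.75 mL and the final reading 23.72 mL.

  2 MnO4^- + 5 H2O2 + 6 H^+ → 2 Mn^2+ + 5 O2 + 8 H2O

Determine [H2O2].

n(KMnO4) = 0.02297 L × 0.4414 mol/L = 0.01014 mol
From the 5:2 mole ratio, n(H2O2) = 5/2 × 0.01014 = 0.02535 mol
[H2O2] = 0.02535 mol / 0.009634 L = 2.631 mol/L

2.631 mol/L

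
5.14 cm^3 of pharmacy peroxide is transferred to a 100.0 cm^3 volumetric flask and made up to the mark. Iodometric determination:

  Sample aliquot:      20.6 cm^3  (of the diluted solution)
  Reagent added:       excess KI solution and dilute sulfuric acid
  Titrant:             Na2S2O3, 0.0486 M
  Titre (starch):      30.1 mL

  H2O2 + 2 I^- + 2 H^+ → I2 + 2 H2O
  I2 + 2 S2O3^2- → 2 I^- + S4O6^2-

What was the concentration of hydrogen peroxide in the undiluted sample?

n(S2O3^2-) = 0.0301 × 0.0486 = 1.46 × 10^-3 mol
n(I2) = n(S2O3^2-)/2 = 7.31 × 10^-4 mol
n(H2O2) in the aliquot = 7.31 × 10^-4 mol (1:1 ratio)
[H2O2]_dilute = 7.31 × 10^-4 / 0.0206 = 0.0355 mol/L
[H2O2]_original = 0.0355 × 100.0/5.14 = 0.691 mol/L

0.691 M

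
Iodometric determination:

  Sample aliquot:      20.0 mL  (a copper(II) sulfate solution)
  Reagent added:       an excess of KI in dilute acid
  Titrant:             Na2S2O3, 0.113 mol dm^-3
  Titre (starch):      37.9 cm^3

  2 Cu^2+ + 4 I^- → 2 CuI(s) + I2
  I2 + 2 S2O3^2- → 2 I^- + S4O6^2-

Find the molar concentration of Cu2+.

0.214 mol/L

n(S2O3^2-) = 0.0379 × 0.113 = 4.28 × 10^-3 mol
n(I2) = n(S2O3^2-)/2 = 2.14 × 10^-3 mol
From the 2:1 ratio, n(Cu2+) in the aliquot = 2/1 × 2.14 × 10^-3 = 4.28 × 10^-3 mol
[Cu2+] = 4.28 × 10^-3 / 0.0200 = 0.214 mol/L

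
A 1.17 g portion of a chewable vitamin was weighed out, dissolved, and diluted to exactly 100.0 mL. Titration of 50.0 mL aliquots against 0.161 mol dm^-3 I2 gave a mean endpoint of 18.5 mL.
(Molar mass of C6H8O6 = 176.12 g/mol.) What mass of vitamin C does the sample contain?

C6H8O6 + I2 → C6H6O6 + 2 HI
n(I2) per titration = 0.0185 × 0.161 = 2.98 × 10^-3 mol
n(C6H8O6) in each aliquot = 2.98 × 10^-3 mol (1:1 ratio)
n(C6H8O6) in the whole flask = 2.98 × 10^-3 × 100.0/50.0 = 5.96 × 10^-3 mol
mass of C6H8O6 = 5.96 × 10^-3 × 176.12 = 1.05 g

1.05 g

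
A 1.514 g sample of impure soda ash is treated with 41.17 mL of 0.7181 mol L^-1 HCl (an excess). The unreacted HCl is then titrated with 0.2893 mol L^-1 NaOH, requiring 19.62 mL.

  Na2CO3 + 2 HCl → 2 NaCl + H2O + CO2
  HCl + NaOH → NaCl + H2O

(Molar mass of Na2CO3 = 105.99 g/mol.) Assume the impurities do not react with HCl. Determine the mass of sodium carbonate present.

1.266 g

n(HCl) added = 0.04117 × 0.7181 = 0.02956 mol
n(NaOH) used in back-titration = 0.01962 × 0.2893 = 5.676 × 10^-3 mol
n(HCl) left over = 5.676 × 10^-3 mol (1:1 ratio)
n(HCl) consumed by analyte = 0.02956 − 5.676 × 10^-3 = 0.02389 mol
From the 1:2 ratio, n(Na2CO3) = 1/2 × 0.02389 = 0.01194 mol
mass of Na2CO3 = 0.01194 × 105.99 = 1.266 g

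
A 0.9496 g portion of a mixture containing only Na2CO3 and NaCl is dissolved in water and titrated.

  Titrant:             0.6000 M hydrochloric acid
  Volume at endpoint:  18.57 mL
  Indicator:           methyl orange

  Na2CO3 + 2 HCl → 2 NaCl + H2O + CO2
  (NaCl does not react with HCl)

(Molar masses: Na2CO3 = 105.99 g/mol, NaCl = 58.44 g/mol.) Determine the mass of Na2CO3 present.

0.5905 g

n(HCl) = 0.01857 × 0.6000 = 0.01114 mol
Let x = n(Na2CO3), y = n(NaCl).
Titrant: 2x = 0.01114;  mass: 105.99x + 58.44y = 0.9496
Solving, x = 5.571 × 10^-3 mol, y = 6.145 × 10^-3 mol
mass of Na2CO3 = 5.571 × 10^-3 × 105.99 = 0.5905 g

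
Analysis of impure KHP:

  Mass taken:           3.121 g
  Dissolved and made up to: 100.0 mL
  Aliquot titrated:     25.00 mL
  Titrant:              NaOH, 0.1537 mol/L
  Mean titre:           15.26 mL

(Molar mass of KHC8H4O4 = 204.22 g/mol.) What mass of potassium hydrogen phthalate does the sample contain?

KHC8H4O4 + NaOH → KNaC8H4O4 + H2O
n(NaOH) per titration = 0.01526 × 0.1537 = 2.345 × 10^-3 mol
n(KHC8H4O4) in each aliquot = 2.345 × 10^-3 mol (1:1 ratio)
n(KHC8H4O4) in the whole flask = 2.345 × 10^-3 × 100.0/25.00 = 9.382 × 10^-3 mol
mass of KHC8H4O4 = 9.382 × 10^-3 × 204.22 = 1.916 g

1.916 g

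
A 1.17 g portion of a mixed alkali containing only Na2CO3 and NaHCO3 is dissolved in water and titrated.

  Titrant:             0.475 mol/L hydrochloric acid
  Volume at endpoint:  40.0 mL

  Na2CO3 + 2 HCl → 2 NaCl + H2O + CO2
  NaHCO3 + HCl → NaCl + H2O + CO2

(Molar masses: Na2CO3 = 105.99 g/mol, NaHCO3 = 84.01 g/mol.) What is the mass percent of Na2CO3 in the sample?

62.2 %

n(HCl) = 0.0400 × 0.475 = 0.0190 mol
Let x = n(Na2CO3), y = n(NaHCO3).
Titrant: 2x + 1y = 0.0190;  mass: 105.99x + 84.01y = 1.17
Solving, x = 6.87 × 10^-3 mol, y = 5.26 × 10^-3 mol
mass of Na2CO3 = 6.87 × 10^-3 × 105.99 = 0.728 g
% Na2CO3 = 0.728 / 1.17 × 100 = 62.2 %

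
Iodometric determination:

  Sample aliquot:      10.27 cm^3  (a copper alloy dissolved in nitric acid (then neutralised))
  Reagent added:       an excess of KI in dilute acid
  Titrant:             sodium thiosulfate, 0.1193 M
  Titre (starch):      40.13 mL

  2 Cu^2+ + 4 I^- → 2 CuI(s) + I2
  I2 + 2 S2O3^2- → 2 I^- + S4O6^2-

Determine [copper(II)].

0.4662 M

n(S2O3^2-) = 0.04013 × 0.1193 = 4.788 × 10^-3 mol
n(I2) = n(S2O3^2-)/2 = 2.394 × 10^-3 mol
From the 2:1 ratio, n(Cu2+) in the aliquot = 2/1 × 2.394 × 10^-3 = 4.788 × 10^-3 mol
[Cu2+] = 4.788 × 10^-3 / 0.01027 = 0.4662 mol/L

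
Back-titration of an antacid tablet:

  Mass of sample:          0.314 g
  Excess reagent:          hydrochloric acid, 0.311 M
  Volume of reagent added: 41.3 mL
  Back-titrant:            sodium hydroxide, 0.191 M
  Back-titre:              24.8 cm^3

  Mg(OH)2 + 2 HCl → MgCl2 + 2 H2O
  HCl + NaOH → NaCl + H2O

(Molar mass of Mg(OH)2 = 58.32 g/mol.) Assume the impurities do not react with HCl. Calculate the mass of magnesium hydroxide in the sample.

0.236 g

n(HCl) added = 0.0413 × 0.311 = 0.0128 mol
n(NaOH) used in back-titration = 0.0248 × 0.191 = 4.74 × 10^-3 mol
n(HCl) left over = 4.74 × 10^-3 mol (1:1 ratio)
n(HCl) consumed by analyte = 0.0128 − 4.74 × 10^-3 = 8.11 × 10^-3 mol
From the 1:2 ratio, n(Mg(OH)2) = 1/2 × 8.11 × 10^-3 = 4.05 × 10^-3 mol
mass of Mg(OH)2 = 4.05 × 10^-3 × 58.32 = 0.236 g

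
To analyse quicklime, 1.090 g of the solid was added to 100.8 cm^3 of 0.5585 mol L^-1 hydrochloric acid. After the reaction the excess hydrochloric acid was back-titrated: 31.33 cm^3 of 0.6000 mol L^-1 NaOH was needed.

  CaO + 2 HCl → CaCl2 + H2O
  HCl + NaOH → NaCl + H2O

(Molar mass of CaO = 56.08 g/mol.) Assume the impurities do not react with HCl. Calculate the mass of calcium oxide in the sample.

1.051 g

n(HCl) added = 0.1008 × 0.5585 = 0.05630 mol
n(NaOH) used in back-titration = 0.03133 × 0.6000 = 0.01880 mol
n(HCl) left over = 0.01880 mol (1:1 ratio)
n(HCl) consumed by analyte = 0.05630 − 0.01880 = 0.03750 mol
From the 1:2 ratio, n(CaO) = 1/2 × 0.03750 = 0.01875 mol
mass of CaO = 0.01875 × 56.08 = 1.051 g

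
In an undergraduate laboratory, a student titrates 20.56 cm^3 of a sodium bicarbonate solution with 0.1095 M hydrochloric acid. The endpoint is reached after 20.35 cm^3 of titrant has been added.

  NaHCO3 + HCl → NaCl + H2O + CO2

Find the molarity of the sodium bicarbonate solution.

0.1084 M

n(HCl) = 0.02035 L × 0.1095 mol/L = 2.228 × 10^-3 mol
n(NaHCO3) = 2.228 × 10^-3 mol (1:1 mole ratio)
[NaHCO3] = 2.228 × 10^-3 mol / 0.02056 L = 0.1084 mol/L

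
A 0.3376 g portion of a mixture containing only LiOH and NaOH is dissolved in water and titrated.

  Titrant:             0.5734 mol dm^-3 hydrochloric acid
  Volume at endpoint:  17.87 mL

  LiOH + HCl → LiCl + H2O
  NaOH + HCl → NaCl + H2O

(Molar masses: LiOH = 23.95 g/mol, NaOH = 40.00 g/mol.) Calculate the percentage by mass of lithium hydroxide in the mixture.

31.94 %

n(HCl) = 0.01787 × 0.5734 = 0.01025 mol
Let x = n(LiOH), y = n(NaOH).
Titrant: 1x + 1y = 0.01025;  mass: 23.95x + 40.00y = 0.3376
Solving, x = 4.503 × 10^-3 mol, y = 5.744 × 10^-3 mol
mass of LiOH = 4.503 × 10^-3 × 23.95 = 0.1078 g
% LiOH = 0.1078 / 0.3376 × 100 = 31.94 %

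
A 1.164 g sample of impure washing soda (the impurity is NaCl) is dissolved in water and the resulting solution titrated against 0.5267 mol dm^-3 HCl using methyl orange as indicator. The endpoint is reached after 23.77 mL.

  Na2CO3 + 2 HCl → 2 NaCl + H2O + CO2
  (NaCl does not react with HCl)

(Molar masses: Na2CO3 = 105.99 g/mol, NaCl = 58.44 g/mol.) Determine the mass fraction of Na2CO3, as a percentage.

57.00 %

n(HCl) = 0.02377 × 0.5267 = 0.01252 mol
Let x = n(Na2CO3), y = n(NaCl).
Titrant: 2x = 0.01252;  mass: 105.99x + 58.44y = 1.164
Solving, x = 6.260 × 10^-3 mol, y = 8.565 × 10^-3 mol
mass of Na2CO3 = 6.260 × 10^-3 × 105.99 = 0.6635 g
% Na2CO3 = 0.6635 / 1.164 × 100 = 57.00 %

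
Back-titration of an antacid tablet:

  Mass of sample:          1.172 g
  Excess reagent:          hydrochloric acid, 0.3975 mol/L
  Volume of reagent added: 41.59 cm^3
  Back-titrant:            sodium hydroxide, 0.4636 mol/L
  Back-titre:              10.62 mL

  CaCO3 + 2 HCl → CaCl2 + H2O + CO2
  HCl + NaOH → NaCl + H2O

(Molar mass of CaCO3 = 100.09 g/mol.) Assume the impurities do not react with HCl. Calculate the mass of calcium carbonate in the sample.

0.5810 g

n(HCl) added = 0.04159 × 0.3975 = 0.01653 mol
n(NaOH) used in back-titration = 0.01062 × 0.4636 = 4.923 × 10^-3 mol
n(HCl) left over = 4.923 × 10^-3 mol (1:1 ratio)
n(HCl) consumed by analyte = 0.01653 − 4.923 × 10^-3 = 0.01161 mol
From the 1:2 ratio, n(CaCO3) = 1/2 × 0.01161 = 5.804 × 10^-3 mol
mass of CaCO3 = 5.804 × 10^-3 × 100.09 = 0.5810 g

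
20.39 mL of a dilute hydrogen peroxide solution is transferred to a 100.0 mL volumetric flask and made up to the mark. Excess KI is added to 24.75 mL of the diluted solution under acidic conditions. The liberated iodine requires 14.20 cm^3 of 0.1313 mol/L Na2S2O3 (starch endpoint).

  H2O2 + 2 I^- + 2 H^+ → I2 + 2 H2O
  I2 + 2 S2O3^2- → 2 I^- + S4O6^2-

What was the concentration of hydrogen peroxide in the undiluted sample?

n(S2O3^2-) = 0.01420 × 0.1313 = 1.864 × 10^-3 mol
n(I2) = n(S2O3^2-)/2 = 9.322 × 10^-4 mol
n(H2O2) in the aliquot = 9.322 × 10^-4 mol (1:1 ratio)
[H2O2]_dilute = 9.322 × 10^-4 / 0.02475 = 0.03767 mol/L
[H2O2]_original = 0.03767 × 100.0/20.39 = 0.1847 mol/L

0.1847 mol/L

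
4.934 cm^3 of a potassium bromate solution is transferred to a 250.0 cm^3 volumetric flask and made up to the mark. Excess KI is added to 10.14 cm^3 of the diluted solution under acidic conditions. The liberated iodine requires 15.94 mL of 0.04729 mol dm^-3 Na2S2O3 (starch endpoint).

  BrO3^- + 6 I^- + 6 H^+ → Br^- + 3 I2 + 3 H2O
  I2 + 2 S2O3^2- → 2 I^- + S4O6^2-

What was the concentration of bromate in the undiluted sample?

n(S2O3^2-) = 0.01594 × 0.04729 = 7.538 × 10^-4 mol
n(I2) = n(S2O3^2-)/2 = 3.769 × 10^-4 mol
From the 1:3 ratio, n(BrO3^-) in the aliquot = 1/3 × 3.769 × 10^-4 = 1.256 × 10^-4 mol
[BrO3^-]_dilute = 1.256 × 10^-4 / 0.01014 = 0.01239 mol/L
[BrO3^-]_original = 0.01239 × 250.0/4.934 = 0.6278 mol/L

0.6278 mol/L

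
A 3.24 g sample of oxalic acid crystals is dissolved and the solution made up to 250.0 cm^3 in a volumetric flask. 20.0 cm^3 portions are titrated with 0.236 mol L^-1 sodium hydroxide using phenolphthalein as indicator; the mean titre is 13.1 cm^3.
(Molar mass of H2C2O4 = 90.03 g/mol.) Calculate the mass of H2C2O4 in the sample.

H2C2O4 + 2 NaOH → Na2C2O4 + 2 H2O
n(NaOH) per titration = 0.0131 × 0.236 = 3.09 × 10^-3 mol
From the 1:2 ratio, n(H2C2O4) in each aliquot = 1/2 × 3.09 × 10^-3 = 1.55 × 10^-3 mol
n(H2C2O4) in the whole flask = 1.55 × 10^-3 × 250.0/20.0 = 0.0193 mol
mass of H2C2O4 = 0.0193 × 90.03 = 1.74 g

1.74 g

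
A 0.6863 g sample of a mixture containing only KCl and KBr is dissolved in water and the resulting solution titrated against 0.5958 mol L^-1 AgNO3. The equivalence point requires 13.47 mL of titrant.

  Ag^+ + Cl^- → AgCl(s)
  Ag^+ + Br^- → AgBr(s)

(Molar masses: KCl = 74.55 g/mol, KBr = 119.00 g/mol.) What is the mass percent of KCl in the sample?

65.67 %

n(AgNO3) = 0.01347 × 0.5958 = 8.025 × 10^-3 mol
Let x = n(KCl), y = n(KBr).
Titrant: 1x + 1y = 8.025 × 10^-3;  mass: 74.55x + 119.00y = 0.6863
Solving, x = 6.046 × 10^-3 mol, y = 1.980 × 10^-3 mol
mass of KCl = 6.046 × 10^-3 × 74.55 = 0.4507 g
% KCl = 0.4507 / 0.6863 × 100 = 65.67 %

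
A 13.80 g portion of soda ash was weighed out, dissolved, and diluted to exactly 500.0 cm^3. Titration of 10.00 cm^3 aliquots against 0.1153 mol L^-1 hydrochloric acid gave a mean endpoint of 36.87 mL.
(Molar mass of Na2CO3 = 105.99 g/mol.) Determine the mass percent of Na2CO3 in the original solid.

81.63 %

Na2CO3 + 2 HCl → 2 NaCl + H2O + CO2
n(HCl) per titration = 0.03687 × 0.1153 = 4.251 × 10^-3 mol
From the 1:2 ratio, n(Na2CO3) in each aliquot = 1/2 × 4.251 × 10^-3 = 2.126 × 10^-3 mol
n(Na2CO3) in the whole flask = 2.126 × 10^-3 × 500.0/10.00 = 0.1063 mol
mass of Na2CO3 = 0.1063 × 105.99 = 11.26 g
% Na2CO3 = 11.26 / 13.80 × 100 = 81.63 %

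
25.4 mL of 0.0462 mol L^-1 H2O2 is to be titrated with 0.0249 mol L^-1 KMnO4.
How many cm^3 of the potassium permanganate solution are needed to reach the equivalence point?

18.9 mL

2 MnO4^- + 5 H2O2 + 6 H^+ → 2 Mn^2+ + 5 O2 + 8 H2O
n(H2O2) = 0.0254 L × 0.0462 mol/L = 1.17 × 10^-3 mol
From the 2:5 stoichiometry, n(KMnO4) = 2/5 × 1.17 × 10^-3 = 4.69 × 10^-4 mol
V(KMnO4) = 4.69 × 10^-4 mol / 0.0249 mol/L = 0.0189 L = 18.9 mL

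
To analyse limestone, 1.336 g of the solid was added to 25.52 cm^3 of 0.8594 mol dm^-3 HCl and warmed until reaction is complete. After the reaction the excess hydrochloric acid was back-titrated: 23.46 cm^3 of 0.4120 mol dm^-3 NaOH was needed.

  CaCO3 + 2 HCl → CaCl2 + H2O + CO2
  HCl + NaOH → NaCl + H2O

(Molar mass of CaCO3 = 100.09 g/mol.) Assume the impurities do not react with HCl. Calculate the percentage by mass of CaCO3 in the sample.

n(HCl) added = 0.02552 × 0.8594 = 0.02193 mol
n(NaOH) used in back-titration = 0.02346 × 0.4120 = 9.666 × 10^-3 mol
n(HCl) left over = 9.666 × 10^-3 mol (1:1 ratio)
n(HCl) consumed by analyte = 0.02193 − 9.666 × 10^-3 = 0.01227 mol
From the 1:2 ratio, n(CaCO3) = 1/2 × 0.01227 = 6.133 × 10^-3 mol
mass of CaCO3 = 6.133 × 10^-3 × 100.09 = 0.6139 g
% CaCO3 = 0.6139 / 1.336 × 100 = 45.95 %

45.95 %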